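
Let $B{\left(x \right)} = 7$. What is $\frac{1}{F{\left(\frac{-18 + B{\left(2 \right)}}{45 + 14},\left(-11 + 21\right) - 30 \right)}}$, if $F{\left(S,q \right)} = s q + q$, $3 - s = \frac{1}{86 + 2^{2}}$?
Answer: $- \frac{9}{718} \approx -0.012535$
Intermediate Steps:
$s = \frac{269}{90}$ ($s = 3 - \frac{1}{86 + 2^{2}} = 3 - \frac{1}{86 + 4} = 3 - \frac{1}{90} = \frac{269}{90} \approx 2.9889$)
$F{\left(S,q \right)} = \frac{359 q}{90}$ ($F{\left(S,q \right)} = \frac{269 q}{90} + q = \frac{359 q}{90}$)
$\frac{1}{F{\left(\frac{-18 + B{\left(2 \right)}}{45 + 14},\left(-11 + 21\right) - 30 \right)}} = \frac{1}{\frac{359}{90} \left(\left(-11 + 21\right) - 30\right)} = \frac{1}{\frac{359}{90} \left(10 - 30\right)} = \frac{1}{\frac{359}{90} \left(-20\right)} = \frac{1}{- \frac{718}{9}} = - \frac{9}{718}$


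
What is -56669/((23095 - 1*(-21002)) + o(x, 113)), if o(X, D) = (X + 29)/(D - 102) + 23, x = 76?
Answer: -623359/485425 ≈ -1.2842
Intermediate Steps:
o(X, D) = 23 + (29 + X)/(-102 + D) (o(X, D) = (29 + X)/(-102 + D) + 23 = 23 + (29 + X)/(-102 + D))
-56669/((23095 - 1*(-21002)) + o(x, 113)) = -56669/((23095 - 1*(-21002)) + (-2317 + 76 + 23*113)/(-102 + 113)) = -56669/((23095 + 21002) + (-2317 + 76 + 2599)/11) = -56669/(44097 + (1/11)*358) = -56669/(44097 + 358/11) = -56669/485425/11 = -56669*11/485425 = -623359/485425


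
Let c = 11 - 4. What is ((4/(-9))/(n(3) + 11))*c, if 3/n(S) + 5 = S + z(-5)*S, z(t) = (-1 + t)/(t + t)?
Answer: 7/9 ≈ 0.77778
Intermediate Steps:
z(t) = (-1 + t)/(2*t) (z(t) = (-1 + t)/((2*t)) = (-1 + t)*(1/(2*t)) = (-1 + t)/(2*t))
c = 7
n(S) = 3/(-5 + 8*S/5) (n(S) = 3/(-5 + (S + ((1/2)*(-1 - 5)/(-5))*S)) = 3/(-5 + (S + ((1/2)*(-1/5)*(-6))*S)) = 3/(-5 + (S + 3*S/5)) = 3/(-5 + 8*S/5))
((4/(-9))/(n(3) + 11))*c = ((4/(-9))/(15/(-25 + 8*3) + 11))*7 = ((4*(-1/9))/(15/(-25 + 24) + 11))*7 = (-4/9/(15/(-1) + 11))*7 = (-4/9/(15*(-1) + 11))*7 = (-4/9/(-15 + 11))*7 = (-4/9/(-4))*7 = -1/4*(-4/9)*7 = (1/9)*7 = 7/9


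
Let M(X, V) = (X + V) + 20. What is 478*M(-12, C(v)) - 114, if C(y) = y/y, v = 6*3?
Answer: 4188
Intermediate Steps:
v = 18
C(y) = 1
M(X, V) = 20 + V + X (M(X, V) = (V + X) + 20 = 20 + V + X)
478*M(-12, C(v)) - 114 = 478*(20 + 1 - 12) - 114 = 478*9 - 114 = 4302 - 114 = 4188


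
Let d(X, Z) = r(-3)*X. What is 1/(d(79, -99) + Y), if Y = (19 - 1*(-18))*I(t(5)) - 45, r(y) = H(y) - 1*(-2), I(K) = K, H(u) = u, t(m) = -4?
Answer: -1/272 ≈ -0.0036765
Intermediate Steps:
r(y) = 2 + y (r(y) = y - 1*(-2) = y + 2 = 2 + y)
d(X, Z) = -X (d(X, Z) = (2 - 3)*X = -X)
Y = -193 (Y = (19 - 1*(-18))*(-4) - 45 = (19 + 18)*(-4) - 45 = 37*(-4) - 45 = -148 - 45 = -193)
1/(d(79, -99) + Y) = 1/(-1*79 - 193) = 1/(-79 - 193) = 1/(-272) = -1/272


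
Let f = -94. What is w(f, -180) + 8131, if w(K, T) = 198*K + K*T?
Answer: 6439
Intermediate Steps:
w(f, -180) + 8131 = -94*(198 - 180) + 8131 = -94*18 + 8131 = -1692 + 8131 = 6439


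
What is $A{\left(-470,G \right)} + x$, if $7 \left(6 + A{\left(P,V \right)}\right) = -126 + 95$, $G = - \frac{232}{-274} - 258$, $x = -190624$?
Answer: $- \frac{1334441}{7} \approx -1.9063 \cdot 10^{5}$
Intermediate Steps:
$G = - \frac{35230}{137}$ ($G = \left(-232\right) \left(- \frac{1}{274}\right) - 258 = \frac{116}{137} - 258 = - \frac{35230}{137} \approx -257.15$)
$A{\left(P,V \right)} = - \frac{73}{7}$ ($A{\left(P,V \right)} = -6 + \frac{-126 + 95}{7} = -6 + \frac{1}{7} \left(-31\right) = -6 - \frac{31}{7} = - \frac{73}{7}$)
$A{\left(-470,G \right)} + x = - \frac{73}{7} - 190624 = - \frac{1334441}{7}$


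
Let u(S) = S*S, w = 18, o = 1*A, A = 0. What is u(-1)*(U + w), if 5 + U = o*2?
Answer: 13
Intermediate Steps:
o = 0 (o = 1*0 = 0)
U = -5 (U = -5 + 0*2 = -5 + 0 = -5)
u(S) = S**2
u(-1)*(U + w) = (-1)**2*(-5 + 18) = 1*13 = 13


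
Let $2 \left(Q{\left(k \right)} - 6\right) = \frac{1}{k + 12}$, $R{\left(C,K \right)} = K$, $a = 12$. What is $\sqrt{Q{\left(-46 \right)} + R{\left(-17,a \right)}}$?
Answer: $\frac{\sqrt{20791}}{34} \approx 4.2409$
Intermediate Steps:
$Q{\left(k \right)} = 6 + \frac{1}{2 \left(12 + k\right)}$ ($Q{\left(k \right)} = 6 + \frac{1}{2 \left(k + 12\right)} = 6 + \frac{1}{2 \left(12 + k\right)}$)
$\sqrt{Q{\left(-46 \right)} + R{\left(-17,a \right)}} = \sqrt{\frac{145 + 12 \left(-46\right)}{2 \left(12 - 46\right)} + 12} = \sqrt{\frac{145 - 552}{2 \left(-34\right)} + 12} = \sqrt{\frac{1}{2} \left(- \frac{1}{34}\right) \left(-407\right) + 12} = \sqrt{\frac{407}{68} + 12} = \sqrt{\frac{1223}{68}} = \frac{\sqrt{20791}}{34}$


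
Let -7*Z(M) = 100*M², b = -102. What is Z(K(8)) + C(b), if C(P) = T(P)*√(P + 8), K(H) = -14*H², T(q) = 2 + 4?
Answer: -11468800 + 6*I*√94 ≈ -1.1469e+7 + 58.172*I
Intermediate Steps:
T(q) = 6
C(P) = 6*√(8 + P) (C(P) = 6*√(P + 8) = 6*√(8 + P))
Z(M) = -100*M²/7
Z(K(8)) + C(b) = -100*(-14*8²)²/7 + 6*√(8 - 102) = -100*(-14*64)²/7 + 6*√(-94) = -100/7*(-896)² + 6*(I*√94) = -100/7*802816 + 6*I*√94 = -11468800 + 6*I*√94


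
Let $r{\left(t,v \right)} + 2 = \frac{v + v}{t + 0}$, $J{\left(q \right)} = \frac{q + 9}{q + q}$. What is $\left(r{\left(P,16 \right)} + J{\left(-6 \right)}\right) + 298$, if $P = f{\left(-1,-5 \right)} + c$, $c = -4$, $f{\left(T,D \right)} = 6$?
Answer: $\frac{1247}{4} \approx 311.75$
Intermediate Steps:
$J{\left(q \right)} = \frac{9 + q}{2 q}$
$P = 2$ ($P = 6 - 4 = 2$)
$r{\left(t,v \right)} = -2 + \frac{2 v}{t}$ ($r{\left(t,v \right)} = -2 + \frac{v + v}{t + 0} = -2 + \frac{2 v}{t}$)
$\left(r{\left(P,16 \right)} + J{\left(-6 \right)}\right) + 298 = \left(\left(-2 + 2 \cdot 16 \cdot \frac{1}{2}\right) + \frac{9 - 6}{2 \left(-6\right)}\right) + 298 = \left(\left(-2 + 2 \cdot 16 \cdot \frac{1}{2}\right) + \frac{1}{2} \left(- \frac{1}{6}\right) 3\right) + 298 = \left(\left(-2 + 16\right) - \frac{1}{4}\right) + 298 = \left(14 - \frac{1}{4}\right) + 298 = \frac{55}{4} + 298 = \frac{1247}{4}$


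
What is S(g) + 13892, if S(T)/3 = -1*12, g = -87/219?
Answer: 13856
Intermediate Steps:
g = -29/73 (g = -87*1/219 = -29/73 ≈ -0.39726)
S(T) = -36 (S(T) = 3*(-1*12) = 3*(-12) = -36)
S(g) + 13892 = -36 + 13892 = 13856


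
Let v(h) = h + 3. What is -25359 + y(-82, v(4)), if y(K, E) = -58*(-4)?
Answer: -25127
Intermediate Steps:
v(h) = 3 + h
y(K, E) = 232
-25359 + y(-82, v(4)) = -25359 + 232 = -25127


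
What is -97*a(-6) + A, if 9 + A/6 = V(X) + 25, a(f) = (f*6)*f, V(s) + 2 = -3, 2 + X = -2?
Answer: -20886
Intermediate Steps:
X = -4 (X = -2 - 2 = -4)
V(s) = -5 (V(s) = -2 - 3 = -5)
a(f) = 6*f² (a(f) = (6*f)*f = 6*f²)
A = 66 (A = -54 + 6*(-5 + 25) = -54 + 6*20 = -54 + 120 = 66)
-97*a(-6) + A = -582*(-6)² + 66 = -582*36 + 66 = -97*216 + 66 = -20952 + 66 = -20886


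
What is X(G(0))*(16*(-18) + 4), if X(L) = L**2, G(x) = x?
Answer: 0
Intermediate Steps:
X(G(0))*(16*(-18) + 4) = 0**2*(16*(-18) + 4) = 0*(-288 + 4) = 0*(-284) = 0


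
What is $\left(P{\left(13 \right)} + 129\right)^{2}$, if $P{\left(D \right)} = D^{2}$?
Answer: $88804$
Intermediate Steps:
$\left(P{\left(13 \right)} + 129\right)^{2} = \left(13^{2} + 129\right)^{2} = \left(169 + 129\right)^{2} = 298^{2} = 88804$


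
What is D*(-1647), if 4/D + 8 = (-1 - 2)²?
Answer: -6588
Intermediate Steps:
D = 4 (D = 4/(-8 + (-1 - 2)²) = 4/(-8 + (-3)²) = 4/(-8 + 9) = 4/1 = 4*1 = 4)
D*(-1647) = 4*(-1647) = -6588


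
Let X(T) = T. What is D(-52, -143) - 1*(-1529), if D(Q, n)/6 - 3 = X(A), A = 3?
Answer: 1565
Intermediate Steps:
D(Q, n) = 36 (D(Q, n) = 18 + 6*3 = 18 + 18 = 36)
D(-52, -143) - 1*(-1529) = 36 - 1*(-1529) = 36 + 1529 = 1565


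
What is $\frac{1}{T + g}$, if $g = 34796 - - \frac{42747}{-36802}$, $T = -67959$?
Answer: $- \frac{36802}{1220507473} \approx -3.0153 \cdot 10^{-5}$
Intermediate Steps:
$g = \frac{1280519645}{36802}$ ($g = 34796 - \left(-42747\right) \left(- \frac{1}{36802}\right) = 34796 - \frac{42747}{36802} = \frac{1280519645}{36802} \approx 34795.0$)
$\frac{1}{T + g} = \frac{1}{-67959 + \frac{1280519645}{36802}} = \frac{1}{- \frac{1220507473}{36802}} = - \frac{36802}{1220507473}$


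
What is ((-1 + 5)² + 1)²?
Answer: 289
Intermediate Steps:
((-1 + 5)² + 1)² = (4² + 1)² = (16 + 1)² = 17² = 289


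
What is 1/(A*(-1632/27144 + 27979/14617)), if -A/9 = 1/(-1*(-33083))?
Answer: -182307477547/91950879 ≈ -1982.7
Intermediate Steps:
A = -9/33083 (A = -9/((-1*(-33083))) = -9/33083 ≈ -0.00027204)
1/(A*(-1632/27144 + 27979/14617)) = 1/((-9/33083)*(-1632/27144 + 27979/14617)) = -33083/(9*(-1632*1/27144 + 27979*(1/14617))) = -33083/(9*(-68/1131 + 27979/14617)) = -33083/(9*30650293/16531827) = -33083/9*16531827/30650293 = -182307477547/91950879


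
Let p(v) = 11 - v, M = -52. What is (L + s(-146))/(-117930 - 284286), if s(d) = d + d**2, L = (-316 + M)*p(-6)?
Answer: -7457/201108 ≈ -0.037080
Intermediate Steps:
L = -6256 (L = (-316 - 52)*(11 - 1*(-6)) = -368*(11 + 6) = -368*17 = -6256)
(L + s(-146))/(-117930 - 284286) = (-6256 - 146*(1 - 146))/(-117930 - 284286) = (-6256 - 146*(-145))/(-402216) = (-6256 + 21170)*(-1/402216) = 14914*(-1/402216) = -7457/201108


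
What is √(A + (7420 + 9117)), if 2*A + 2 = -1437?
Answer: 3*√7030/2 ≈ 125.77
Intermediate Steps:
A = -1439/2 (A = -1 + (½)*(-1437) = -1 - 1437/2 = -1439/2 ≈ -719.50)
√(A + (7420 + 9117)) = √(-1439/2 + (7420 + 9117)) = √(-1439/2 + 16537) = √(31635/2) = 3*√7030/2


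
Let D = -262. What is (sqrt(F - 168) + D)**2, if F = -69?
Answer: (262 - I*sqrt(237))**2 ≈ 68407.0 - 8066.9*I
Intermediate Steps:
(sqrt(F - 168) + D)**2 = (sqrt(-69 - 168) - 262)**2 = (sqrt(-237) - 262)**2 = (I*sqrt(237) - 262)**2 = (-262 + I*sqrt(237))**2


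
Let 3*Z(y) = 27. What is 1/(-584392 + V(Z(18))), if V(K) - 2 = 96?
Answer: -1/584294 ≈ -1.7115e-6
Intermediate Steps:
Z(y) = 9 (Z(y) = (⅓)*27 = 9)
V(K) = 98 (V(K) = 2 + 96 = 98)
1/(-584392 + V(Z(18))) = 1/(-584392 + 98) = 1/(-584294) = -1/584294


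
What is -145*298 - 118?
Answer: -43328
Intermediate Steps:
-145*298 - 118 = -43210 - 118 = -43328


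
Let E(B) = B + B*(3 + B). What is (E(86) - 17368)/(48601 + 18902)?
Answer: -9628/67503 ≈ -0.14263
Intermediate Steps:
(E(86) - 17368)/(48601 + 18902) = (86*(4 + 86) - 17368)/(48601 + 18902) = (86*90 - 17368)/67503 = (7740 - 17368)*(1/67503) = -9628*1/67503 = -9628/67503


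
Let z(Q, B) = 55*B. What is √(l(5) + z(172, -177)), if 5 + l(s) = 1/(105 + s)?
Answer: I*√117853890/110 ≈ 98.691*I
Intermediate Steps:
l(s) = -5 + 1/(105 + s)
√(l(5) + z(172, -177)) = √((-524 - 5*5)/(105 + 5) + 55*(-177)) = √((-524 - 25)/110 - 9735) = √((1/110)*(-549) - 9735) = √(-549/110 - 9735) = √(-1071399/110) = I*√117853890/110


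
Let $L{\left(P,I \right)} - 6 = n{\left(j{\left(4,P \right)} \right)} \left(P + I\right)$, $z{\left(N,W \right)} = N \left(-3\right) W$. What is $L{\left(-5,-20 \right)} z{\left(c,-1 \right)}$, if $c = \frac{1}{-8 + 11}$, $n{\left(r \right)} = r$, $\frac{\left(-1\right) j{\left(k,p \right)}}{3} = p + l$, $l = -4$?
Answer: $-669$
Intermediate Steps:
$j{\left(k,p \right)} = 12 - 3 p$ ($j{\left(k,p \right)} = - 3 \left(p - 4\right) = - 3 \left(-4 + p\right) = 12 - 3 p$)
$c = \frac{1}{3} \approx 0.33333$
$z{\left(N,W \right)} = - 3 N W$
$L{\left(P,I \right)} = 6 + \left(12 - 3 P\right) \left(I + P\right)$ ($L{\left(P,I \right)} = 6 + \left(12 - 3 P\right) \left(P + I\right) = 6 + \left(12 - 3 P\right) \left(I + P\right)$)
$L{\left(-5,-20 \right)} z{\left(c,-1 \right)} = \left(6 - - 60 \left(-4 - 5\right) - - 15 \left(-4 - 5\right)\right) \left(\left(-3\right) \frac{1}{3} \left(-1\right)\right) = \left(6 - \left(-60\right) \left(-9\right) - \left(-15\right) \left(-9\right)\right) 1 = \left(6 - 540 - 135\right) 1 = \left(-669\right) 1 = -669$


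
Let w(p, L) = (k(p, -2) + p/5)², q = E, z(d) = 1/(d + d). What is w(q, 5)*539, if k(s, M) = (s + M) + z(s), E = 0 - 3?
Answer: 16131731/900 ≈ 17924.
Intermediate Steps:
z(d) = 1/(2*d)
E = -3
k(s, M) = M + s + 1/(2*s) (k(s, M) = (s + M) + 1/(2*s) = (M + s) + 1/(2*s) = M + s + 1/(2*s))
q = -3
w(p, L) = (-2 + 1/(2*p) + 6*p/5)² (w(p, L) = ((-2 + p + 1/(2*p)) + p/5)² = (-2 + 1/(2*p) + 6*p/5)²)
w(q, 5)*539 = ((1/100)*(5 - 20*(-3) + 12*(-3)²)²/(-3)²)*539 = ((1/100)*(⅑)*(5 + 60 + 12*9)²)*539 = ((1/100)*(⅑)*(5 + 60 + 108)²)*539 = ((1/100)*(⅑)*173²)*539 = ((1/100)*(⅑)*29929)*539 = (29929/900)*539 = 16131731/900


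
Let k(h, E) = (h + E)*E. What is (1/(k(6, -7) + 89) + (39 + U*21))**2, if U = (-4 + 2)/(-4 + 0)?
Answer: 22591009/9216 ≈ 2451.3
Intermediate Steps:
k(h, E) = E*(E + h) (k(h, E) = (E + h)*E = E*(E + h))
U = 1/2 (U = -2/(-4) = -2*(-1/4) = 1/2 ≈ 0.50000)
(1/(k(6, -7) + 89) + (39 + U*21))**2 = (1/(-7*(-7 + 6) + 89) + (39 + (1/2)*21))**2 = (1/(-7*(-1) + 89) + (39 + 21/2))**2 = (1/(7 + 89) + 99/2)**2 = (1/96 + 99/2)**2 = (4753/96)**2 = 22591009/9216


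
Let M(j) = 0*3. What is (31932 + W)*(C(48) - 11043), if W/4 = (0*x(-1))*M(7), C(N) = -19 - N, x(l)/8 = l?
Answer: -354764520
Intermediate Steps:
x(l) = 8*l
M(j) = 0
W = 0 (W = 4*((0*(8*(-1)))*0) = 4*((0*(-8))*0) = 4*(0*0) = 4*0 = 0)
(31932 + W)*(C(48) - 11043) = (31932 + 0)*((-19 - 1*48) - 11043) = 31932*((-19 - 48) - 11043) = 31932*(-67 - 11043) = 31932*(-11110) = -354764520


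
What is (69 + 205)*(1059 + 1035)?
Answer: 573756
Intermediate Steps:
(69 + 205)*(1059 + 1035) = 274*2094 = 573756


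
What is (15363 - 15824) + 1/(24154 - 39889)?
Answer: -7253836/15735 ≈ -461.00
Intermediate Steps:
(15363 - 15824) + 1/(24154 - 39889) = -461 + 1/(-15735) = -461 - 1/15735 = -7253836/15735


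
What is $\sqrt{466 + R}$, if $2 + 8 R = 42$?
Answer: $\sqrt{471} \approx 21.703$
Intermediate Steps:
$R = 5$ ($R = - \frac{1}{4} + \frac{1}{8} \cdot 42 = - \frac{1}{4} + \frac{21}{4} = 5$)
$\sqrt{466 + R} = \sqrt{466 + 5} = \sqrt{471}$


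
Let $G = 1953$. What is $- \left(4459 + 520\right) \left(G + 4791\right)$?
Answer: $-33578376$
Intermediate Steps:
$- \left(4459 + 520\right) \left(G + 4791\right) = - \left(4459 + 520\right) \left(1953 + 4791\right) = - 4979 \cdot 6744 = \left(-1\right) 33578376 = -33578376$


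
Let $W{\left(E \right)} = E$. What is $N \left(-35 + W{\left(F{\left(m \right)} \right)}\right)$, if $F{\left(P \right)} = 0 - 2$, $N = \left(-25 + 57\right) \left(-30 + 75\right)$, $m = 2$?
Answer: $-53280$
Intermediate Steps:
$N = 1440$ ($N = 32 \cdot 45 = 1440$)
$F{\left(P \right)} = -2$ ($F{\left(P \right)} = 0 - 2 = -2$)
$N \left(-35 + W{\left(F{\left(m \right)} \right)}\right) = 1440 \left(-35 - 2\right) = 1440 \left(-37\right) = -53280$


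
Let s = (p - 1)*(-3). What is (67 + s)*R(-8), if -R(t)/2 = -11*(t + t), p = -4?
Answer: -28864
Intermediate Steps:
s = 15 (s = (-4 - 1)*(-3) = -5*(-3) = 15)
R(t) = 44*t (R(t) = -(-22)*(t + t) = -(-22)*2*t = -(-44)*t = 44*t)
(67 + s)*R(-8) = (67 + 15)*(44*(-8)) = 82*(-352) = -28864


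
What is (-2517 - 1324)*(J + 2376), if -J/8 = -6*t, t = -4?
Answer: -8388744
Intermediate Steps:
J = -192 (J = -(-48)*(-4) = -8*24 = -192)
(-2517 - 1324)*(J + 2376) = (-2517 - 1324)*(-192 + 2376) = -3841*2184 = -8388744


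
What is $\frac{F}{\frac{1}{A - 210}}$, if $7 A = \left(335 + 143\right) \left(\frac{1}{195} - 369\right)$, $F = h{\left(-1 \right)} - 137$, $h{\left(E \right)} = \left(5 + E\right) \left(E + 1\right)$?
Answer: $\frac{4751250694}{1365} \approx 3.4808 \cdot 10^{6}$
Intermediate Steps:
$h{\left(E \right)} = \left(1 + E\right) \left(5 + E\right)$ ($h{\left(E \right)} = \left(5 + E\right) \left(1 + E\right) = \left(1 + E\right) \left(5 + E\right)$)
$F = -137$ ($F = \left(5 + \left(-1\right)^{2} + 6 \left(-1\right)\right) - 137 = \left(5 + 1 - 6\right) - 137 = 0 - 137 = -137$)
$A = - \frac{34394012}{1365}$ ($A = \frac{\left(335 + 143\right) \left(\frac{1}{195} - 369\right)}{7} = \frac{478 \left(\frac{1}{195} - 369\right)}{7} = \frac{478 \left(- \frac{71954}{195}\right)}{7} = \frac{1}{7} \left(- \frac{34394012}{195}\right) = - \frac{34394012}{1365} \approx -25197.0$)
$\frac{F}{\frac{1}{A - 210}} = - \frac{137}{\frac{1}{- \frac{34394012}{1365} - 210}} = - \frac{137}{\frac{1}{- \frac{34680662}{1365}}} = - \frac{137}{- \frac{1365}{34680662}} = \left(-137\right) \left(- \frac{34680662}{1365}\right) = \frac{4751250694}{1365}$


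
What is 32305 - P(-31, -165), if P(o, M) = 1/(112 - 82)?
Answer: 969149/30 ≈ 32305.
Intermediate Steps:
P(o, M) = 1/30
32305 - P(-31, -165) = 32305 - 1*1/30 = 32305 - 1/30 = 969149/30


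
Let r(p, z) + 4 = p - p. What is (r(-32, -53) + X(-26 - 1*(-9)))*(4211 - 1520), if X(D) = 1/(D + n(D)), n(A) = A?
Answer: -368667/34 ≈ -10843.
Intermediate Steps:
r(p, z) = -4 (r(p, z) = -4 + (p - p) = -4 + 0 = -4)
X(D) = 1/(2*D) (X(D) = 1/(D + D) = 1/(2*D))
(r(-32, -53) + X(-26 - 1*(-9)))*(4211 - 1520) = (-4 + 1/(2*(-26 - 1*(-9))))*(4211 - 1520) = (-4 + 1/(2*(-26 + 9)))*2691 = (-4 + (1/2)/(-17))*2691 = (-4 + (1/2)*(-1/17))*2691 = (-4 - 1/34)*2691 = -137/34*2691 = -368667/34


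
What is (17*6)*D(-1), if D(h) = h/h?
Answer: 102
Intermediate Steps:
D(h) = 1
(17*6)*D(-1) = (17*6)*1 = 102*1 = 102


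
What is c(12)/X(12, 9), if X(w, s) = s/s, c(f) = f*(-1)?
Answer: -12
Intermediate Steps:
c(f) = -f
X(w, s) = 1
c(12)/X(12, 9) = -1*12/1 = -12*1 = -12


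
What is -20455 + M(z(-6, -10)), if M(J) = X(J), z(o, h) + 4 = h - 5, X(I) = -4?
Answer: -20459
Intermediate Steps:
z(o, h) = -9 + h (z(o, h) = -4 + (h - 5) = -4 + (-5 + h) = -9 + h)
M(J) = -4
-20455 + M(z(-6, -10)) = -20455 - 4 = -20459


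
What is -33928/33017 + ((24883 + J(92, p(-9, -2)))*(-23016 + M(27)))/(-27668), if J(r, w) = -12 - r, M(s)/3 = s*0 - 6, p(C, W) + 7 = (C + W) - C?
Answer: 9421913614679/456757178 ≈ 20628.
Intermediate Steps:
p(C, W) = -7 + W (p(C, W) = -7 + ((C + W) - C) = -7 + W)
M(s) = -18 (M(s) = 3*(s*0 - 6) = 3*(0 - 6) = 3*(-6) = -18)
-33928/33017 + ((24883 + J(92, p(-9, -2)))*(-23016 + M(27)))/(-27668) = -33928/33017 + ((24883 + (-12 - 1*92))*(-23016 - 18))/(-27668) = -33928*1/33017 + ((24883 + (-12 - 92))*(-23034))*(-1/27668) = -33928/33017 + ((24883 - 104)*(-23034))*(-1/27668) = -33928/33017 + (24779*(-23034))*(-1/27668) = -33928/33017 - 570759486*(-1/27668) = -33928/33017 + 285379743/13834 = 9421913614679/456757178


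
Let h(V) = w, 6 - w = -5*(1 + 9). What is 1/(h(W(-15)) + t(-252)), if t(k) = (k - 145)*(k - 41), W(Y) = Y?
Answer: 1/116377 ≈ 8.5928e-6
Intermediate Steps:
w = 56 (w = 6 - (-5)*(1 + 9) = 6 - (-5)*10 = 6 - 1*(-50) = 6 + 50 = 56)
h(V) = 56
t(k) = (-145 + k)*(-41 + k)
1/(h(W(-15)) + t(-252)) = 1/(56 + (5945 + (-252)² - 186*(-252))) = 1/(56 + (5945 + 63504 + 46872)) = 1/(56 + 116321) = 1/116377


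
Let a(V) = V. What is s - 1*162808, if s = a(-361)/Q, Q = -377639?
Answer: -61482649951/377639 ≈ -1.6281e+5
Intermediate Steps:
s = 361/377639 (s = -361/(-377639) = -361*(-1/377639) = 361/377639 ≈ 0.00095594)
s - 1*162808 = 361/377639 - 1*162808 = 361/377639 - 162808 = -61482649951/377639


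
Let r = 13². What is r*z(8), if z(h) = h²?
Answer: 10816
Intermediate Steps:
r = 169
r*z(8) = 169*8² = 169*64 = 10816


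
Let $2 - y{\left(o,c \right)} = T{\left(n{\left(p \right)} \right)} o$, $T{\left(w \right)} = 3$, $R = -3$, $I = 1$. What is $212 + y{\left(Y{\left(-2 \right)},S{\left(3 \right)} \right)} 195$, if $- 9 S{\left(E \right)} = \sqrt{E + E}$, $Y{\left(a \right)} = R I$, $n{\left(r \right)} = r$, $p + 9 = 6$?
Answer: $2357$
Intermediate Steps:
$p = -3$ ($p = -9 + 6 = -3$)
$Y{\left(a \right)} = -3$ ($Y{\left(a \right)} = \left(-3\right) 1 = -3$)
$S{\left(E \right)} = - \frac{\sqrt{2} \sqrt{E}}{9}$ ($S{\left(E \right)} = - \frac{\sqrt{E + E}}{9} = - \frac{\sqrt{2 E}}{9} = - \frac{\sqrt{2} \sqrt{E}}{9}$)
$y{\left(o,c \right)} = 2 - 3 o$
$212 + y{\left(Y{\left(-2 \right)},S{\left(3 \right)} \right)} 195 = 212 + \left(2 - -9\right) 195 = 212 + \left(2 + 9\right) 195 = 212 + 11 \cdot 195 = 212 + 2145 = 2357$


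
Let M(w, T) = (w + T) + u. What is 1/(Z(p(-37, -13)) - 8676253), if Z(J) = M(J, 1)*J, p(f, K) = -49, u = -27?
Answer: -1/8672578 ≈ -1.1531e-7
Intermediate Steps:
M(w, T) = -27 + T + w (M(w, T) = (w + T) - 27 = (T + w) - 27 = -27 + T + w)
Z(J) = J*(-26 + J) (Z(J) = (-27 + 1 + J)*J = (-26 + J)*J = J*(-26 + J))
1/(Z(p(-37, -13)) - 8676253) = 1/(-49*(-26 - 49) - 8676253) = 1/(-49*(-75) - 8676253) = 1/(3675 - 8676253) = 1/(-8672578) = -1/8672578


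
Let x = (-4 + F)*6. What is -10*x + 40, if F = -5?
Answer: 580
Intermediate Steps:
x = -54 (x = (-4 - 5)*6 = -9*6 = -54)
-10*x + 40 = -10*(-54) + 40 = 540 + 40 = 580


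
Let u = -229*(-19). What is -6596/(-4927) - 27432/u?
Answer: -106458268/21437377 ≈ -4.9660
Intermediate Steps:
u = 4351
-6596/(-4927) - 27432/u = -6596/(-4927) - 27432/4351 = -6596*(-1/4927) - 27432*1/4351 = 6596/4927 - 27432/4351 = -106458268/21437377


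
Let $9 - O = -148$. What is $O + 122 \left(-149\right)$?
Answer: $-18021$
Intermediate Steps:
$O = 157$ ($O = 9 - -148 = 9 + 148 = 157$)
$O + 122 \left(-149\right) = 157 + 122 \left(-149\right) = 157 - 18178 = -18021$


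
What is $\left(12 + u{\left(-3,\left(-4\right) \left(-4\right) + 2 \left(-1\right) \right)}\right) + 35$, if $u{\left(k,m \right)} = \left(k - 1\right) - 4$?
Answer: $39$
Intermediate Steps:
$u{\left(k,m \right)} = -5 + k$ ($u{\left(k,m \right)} = \left(-1 + k\right) - 4 = -5 + k$)
$\left(12 + u{\left(-3,\left(-4\right) \left(-4\right) + 2 \left(-1\right) \right)}\right) + 35 = \left(12 - 8\right) + 35 = 4 + 35 = 39$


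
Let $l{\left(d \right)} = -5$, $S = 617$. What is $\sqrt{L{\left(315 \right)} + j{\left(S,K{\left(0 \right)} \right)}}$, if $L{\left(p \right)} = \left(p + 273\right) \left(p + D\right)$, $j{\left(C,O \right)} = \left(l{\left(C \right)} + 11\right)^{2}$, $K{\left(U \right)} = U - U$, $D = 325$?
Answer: $2 \sqrt{94089} \approx 613.48$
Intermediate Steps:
$K{\left(U \right)} = 0$
$j{\left(C,O \right)} = 36$ ($j{\left(C,O \right)} = \left(-5 + 11\right)^{2} = 6^{2} = 36$)
$L{\left(p \right)} = \left(273 + p\right) \left(325 + p\right)$ ($L{\left(p \right)} = \left(p + 273\right) \left(p + 325\right) = \left(273 + p\right) \left(325 + p\right)$)
$\sqrt{L{\left(315 \right)} + j{\left(S,K{\left(0 \right)} \right)}} = \sqrt{\left(88725 + 315^{2} + 598 \cdot 315\right) + 36} = \sqrt{\left(88725 + 99225 + 188370\right) + 36} = \sqrt{376320 + 36} = \sqrt{376356} = 2 \sqrt{94089}$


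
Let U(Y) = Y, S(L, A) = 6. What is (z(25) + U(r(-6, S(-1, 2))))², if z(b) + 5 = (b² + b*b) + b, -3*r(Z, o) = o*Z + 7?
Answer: 14737921/9 ≈ 1.6375e+6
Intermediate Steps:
r(Z, o) = -7/3 - Z*o/3 (r(Z, o) = -(o*Z + 7)/3 = -(Z*o + 7)/3 = -(7 + Z*o)/3 = -7/3 - Z*o/3)
z(b) = -5 + b + 2*b² (z(b) = -5 + ((b² + b*b) + b) = -5 + ((b² + b²) + b) = -5 + (2*b² + b) = -5 + (b + 2*b²) = -5 + b + 2*b²)
(z(25) + U(r(-6, S(-1, 2))))² = ((-5 + 25 + 2*25²) + (-7/3 - ⅓*(-6)*6))² = ((-5 + 25 + 2*625) + (-7/3 + 12))² = ((-5 + 25 + 1250) + 29/3)² = (1270 + 29/3)² = (3839/3)² = 14737921/9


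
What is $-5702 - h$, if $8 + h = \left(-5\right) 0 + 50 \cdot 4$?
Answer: $-5894$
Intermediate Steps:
$h = 192$ ($h = -8 + \left(\left(-5\right) 0 + 50 \cdot 4\right) = -8 + \left(0 + 200\right) = -8 + 200 = 192$)
$-5702 - h = -5702 - 192 = -5894$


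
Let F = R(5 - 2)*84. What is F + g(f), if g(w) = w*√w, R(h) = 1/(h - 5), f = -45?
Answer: -42 - 135*I*√5 ≈ -42.0 - 301.87*I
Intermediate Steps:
R(h) = 1/(-5 + h)
g(w) = w^(3/2)
F = -42 (F = 84/(-5 + (5 - 2)) = 84/(-5 + 3) = 84/(-2) = -½*84 = -42)
F + g(f) = -42 + (-45)^(3/2) = -42 - 135*I*√5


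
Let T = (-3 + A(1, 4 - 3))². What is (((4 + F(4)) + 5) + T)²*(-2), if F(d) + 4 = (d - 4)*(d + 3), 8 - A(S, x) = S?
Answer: -882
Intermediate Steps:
A(S, x) = 8 - S
F(d) = -4 + (-4 + d)*(3 + d) (F(d) = -4 + (d - 4)*(d + 3) = -4 + (-4 + d)*(3 + d))
T = 16 (T = (-3 + (8 - 1*1))² = (-3 + (8 - 1))² = (-3 + 7)² = 4² = 16)
(((4 + F(4)) + 5) + T)²*(-2) = (((4 + (-16 + 4² - 1*4)) + 5) + 16)²*(-2) = (((4 + (-16 + 16 - 4)) + 5) + 16)²*(-2) = (((4 - 4) + 5) + 16)²*(-2) = ((0 + 5) + 16)²*(-2) = (5 + 16)²*(-2) = 21²*(-2) = 441*(-2) = -882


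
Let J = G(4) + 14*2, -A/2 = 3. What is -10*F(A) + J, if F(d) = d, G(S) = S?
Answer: 92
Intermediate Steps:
A = -6 (A = -2*3 = -6)
J = 32 (J = 4 + 14*2 = 4 + 28 = 32)
-10*F(A) + J = -10*(-6) + 32 = 60 + 32 = 92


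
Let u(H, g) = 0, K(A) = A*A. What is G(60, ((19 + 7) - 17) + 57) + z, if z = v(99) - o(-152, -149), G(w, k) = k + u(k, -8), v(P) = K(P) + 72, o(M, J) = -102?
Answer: 10041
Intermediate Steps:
K(A) = A**2
v(P) = 72 + P**2 (v(P) = P**2 + 72 = 72 + P**2)
G(w, k) = k (G(w, k) = k + 0 = k)
z = 9975 (z = (72 + 99**2) - 1*(-102) = (72 + 9801) + 102 = 9873 + 102 = 9975)
G(60, ((19 + 7) - 17) + 57) + z = (((19 + 7) - 17) + 57) + 9975 = ((26 - 17) + 57) + 9975 = (9 + 57) + 9975 = 66 + 9975 = 10041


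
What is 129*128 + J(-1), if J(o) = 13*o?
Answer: 16499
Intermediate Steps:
129*128 + J(-1) = 129*128 + 13*(-1) = 16512 - 13 = 16499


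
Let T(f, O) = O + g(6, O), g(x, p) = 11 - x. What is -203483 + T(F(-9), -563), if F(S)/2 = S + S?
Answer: -204041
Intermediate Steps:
F(S) = 4*S (F(S) = 2*(S + S) = 2*(2*S) = 4*S)
T(f, O) = 5 + O (T(f, O) = O + (11 - 1*6) = O + (11 - 6) = O + 5 = 5 + O)
-203483 + T(F(-9), -563) = -203483 + (5 - 563) = -203483 - 558 = -204041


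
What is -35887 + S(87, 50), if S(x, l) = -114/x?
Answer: -1040761/29 ≈ -35888.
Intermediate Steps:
-35887 + S(87, 50) = -35887 - 114/87 = -35887 - 114*1/87 = -35887 - 38/29 = -1040761/29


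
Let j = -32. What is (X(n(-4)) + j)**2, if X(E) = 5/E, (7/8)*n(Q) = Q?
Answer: 1121481/1024 ≈ 1095.2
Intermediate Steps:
n(Q) = 8*Q/7
(X(n(-4)) + j)**2 = (5/(((8/7)*(-4))) - 32)**2 = (5/(-32/7) - 32)**2 = (5*(-7/32) - 32)**2 = (-35/32 - 32)**2 = (-1059/32)**2 = 1121481/1024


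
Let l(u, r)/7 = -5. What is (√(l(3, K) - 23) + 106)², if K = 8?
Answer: (106 + I*√58)² ≈ 11178.0 + 1614.5*I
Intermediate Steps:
l(u, r) = -35 (l(u, r) = 7*(-5) = -35)
(√(l(3, K) - 23) + 106)² = (√(-35 - 23) + 106)² = (√(-58) + 106)² = (I*√58 + 106)² = (106 + I*√58)²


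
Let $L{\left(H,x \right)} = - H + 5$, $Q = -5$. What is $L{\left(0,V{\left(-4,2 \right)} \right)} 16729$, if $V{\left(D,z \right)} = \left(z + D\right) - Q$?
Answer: $83645$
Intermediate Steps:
$V{\left(D,z \right)} = 5 + D + z$ ($V{\left(D,z \right)} = \left(z + D\right) - -5 = \left(D + z\right) + 5 = 5 + D + z$)
$L{\left(H,x \right)} = 5 - H$
$L{\left(0,V{\left(-4,2 \right)} \right)} 16729 = \left(5 - 0\right) 16729 = \left(5 + 0\right) 16729 = 5 \cdot 16729 = 83645$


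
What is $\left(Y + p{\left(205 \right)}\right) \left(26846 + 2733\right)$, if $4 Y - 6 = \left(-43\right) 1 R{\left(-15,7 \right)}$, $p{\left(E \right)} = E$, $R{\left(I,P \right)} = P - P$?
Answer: $\frac{12216127}{2} \approx 6.1081 \cdot 10^{6}$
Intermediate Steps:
$R{\left(I,P \right)} = 0$
$Y = \frac{3}{2}$ ($Y = \frac{3}{2} + \frac{\left(-43\right) 1 \cdot 0}{4} = \frac{3}{2} + \frac{\left(-43\right) 0}{4} = \frac{3}{2} + \frac{1}{4} \cdot 0 = \frac{3}{2} + 0 = \frac{3}{2} \approx 1.5$)
$\left(Y + p{\left(205 \right)}\right) \left(26846 + 2733\right) = \left(\frac{3}{2} + 205\right) \left(26846 + 2733\right) = \frac{413}{2} \cdot 29579 = \frac{12216127}{2}$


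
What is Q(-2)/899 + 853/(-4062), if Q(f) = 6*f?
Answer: -815591/3651738 ≈ -0.22334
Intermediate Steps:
Q(-2)/899 + 853/(-4062) = (6*(-2))/899 + 853/(-4062) = -12*1/899 + 853*(-1/4062) = -12/899 - 853/4062 = -815591/3651738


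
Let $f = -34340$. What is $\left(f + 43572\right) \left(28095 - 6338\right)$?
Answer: $200860624$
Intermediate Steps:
$\left(f + 43572\right) \left(28095 - 6338\right) = \left(-34340 + 43572\right) \left(28095 - 6338\right) = 9232 \cdot 21757 = 200860624$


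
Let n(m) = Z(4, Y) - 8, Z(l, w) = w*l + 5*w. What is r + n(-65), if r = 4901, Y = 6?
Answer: 4947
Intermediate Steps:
Z(l, w) = 5*w + l*w (Z(l, w) = l*w + 5*w = 5*w + l*w)
n(m) = 46 (n(m) = 6*(5 + 4) - 8 = 6*9 - 8 = 54 - 8 = 46)
r + n(-65) = 4901 + 46 = 4947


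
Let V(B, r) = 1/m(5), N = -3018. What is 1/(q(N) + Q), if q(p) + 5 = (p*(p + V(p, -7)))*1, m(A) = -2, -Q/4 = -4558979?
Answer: 1/27345744 ≈ 3.6569e-8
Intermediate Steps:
Q = 18235916 (Q = -4*(-4558979) = 18235916)
V(B, r) = -½ (V(B, r) = 1/(-2) = -½)
q(p) = -5 + p*(-½ + p) (q(p) = -5 + (p*(p - ½))*1 = -5 + (p*(-½ + p))*1 = -5 + p*(-½ + p))
1/(q(N) + Q) = 1/((-5 + (-3018)² - ½*(-3018)) + 18235916) = 1/((-5 + 9108324 + 1509) + 18235916) = 1/(9109828 + 18235916) = 1/27345744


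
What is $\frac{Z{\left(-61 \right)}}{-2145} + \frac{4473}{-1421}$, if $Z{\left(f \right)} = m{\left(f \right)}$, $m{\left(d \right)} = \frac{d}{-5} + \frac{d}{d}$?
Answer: $- \frac{208081}{65975} \approx -3.1539$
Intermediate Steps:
$m{\left(d \right)} = 1 - \frac{d}{5}$ ($m{\left(d \right)} = d \left(- \frac{1}{5}\right) + 1 = - \frac{d}{5} + 1 = 1 - \frac{d}{5}$)
$Z{\left(f \right)} = 1 - \frac{f}{5}$
$\frac{Z{\left(-61 \right)}}{-2145} + \frac{4473}{-1421} = \frac{1 - - \frac{61}{5}}{-2145} + \frac{4473}{-1421} = \left(1 + \frac{61}{5}\right) \left(- \frac{1}{2145}\right) + 4473 \left(- \frac{1}{1421}\right) = \frac{66}{5} \left(- \frac{1}{2145}\right) - \frac{639}{203} = - \frac{2}{325} - \frac{639}{203} = - \frac{208081}{65975}$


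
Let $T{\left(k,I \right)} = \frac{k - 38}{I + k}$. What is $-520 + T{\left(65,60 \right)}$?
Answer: $- \frac{64973}{125} \approx -519.78$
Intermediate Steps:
$T{\left(k,I \right)} = \frac{-38 + k}{I + k}$
$-520 + T{\left(65,60 \right)} = -520 + \frac{-38 + 65}{60 + 65} = -520 + \frac{1}{125} \cdot 27 = -520 + \frac{27}{125} = - \frac{64973}{125}$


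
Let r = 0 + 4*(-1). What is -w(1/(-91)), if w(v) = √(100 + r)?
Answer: -4*√6 ≈ -9.7980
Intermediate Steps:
r = -4 (r = 0 - 4 = -4)
w(v) = 4*√6 (w(v) = √(100 - 4) = √96 = 4*√6)
-w(1/(-91)) = -4*√6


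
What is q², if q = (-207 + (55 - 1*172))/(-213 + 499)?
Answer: 26244/20449 ≈ 1.2834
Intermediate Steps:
q = -162/143 (q = (-207 + (55 - 172))/286 = (-207 - 117)*(1/286) = -324*1/286 = -162/143 ≈ -1.1329)
q² = (-162/143)² = 26244/20449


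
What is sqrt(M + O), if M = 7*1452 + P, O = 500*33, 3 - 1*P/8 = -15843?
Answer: 6*sqrt(4262) ≈ 391.70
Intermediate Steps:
P = 126768 (P = 24 - 8*(-15843) = 24 + 126744 = 126768)
O = 16500
M = 136932 (M = 7*1452 + 126768 = 10164 + 126768 = 136932)
sqrt(M + O) = sqrt(136932 + 16500) = sqrt(153432) = 6*sqrt(4262)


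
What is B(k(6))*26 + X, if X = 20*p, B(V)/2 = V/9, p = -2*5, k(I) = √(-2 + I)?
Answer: -1696/9 ≈ -188.44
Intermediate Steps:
p = -10
B(V) = 2*V/9 (B(V) = 2*(V/9) = 2*V/9)
X = -200 (X = 20*(-10) = -200)
B(k(6))*26 + X = (2*√(-2 + 6)/9)*26 - 200 = (2*√4/9)*26 - 200 = ((2/9)*2)*26 - 200 = (4/9)*26 - 200 = 104/9 - 200 = -1696/9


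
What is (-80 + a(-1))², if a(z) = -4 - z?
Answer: 6889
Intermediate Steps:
(-80 + a(-1))² = (-80 + (-4 - 1*(-1)))² = (-80 + (-4 + 1))² = (-80 - 3)² = (-83)² = 6889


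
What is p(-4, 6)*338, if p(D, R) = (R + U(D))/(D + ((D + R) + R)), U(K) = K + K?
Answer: -169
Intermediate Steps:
U(K) = 2*K
p(D, R) = (R + 2*D)/(2*D + 2*R) (p(D, R) = (R + 2*D)/(D + ((D + R) + R)) = (R + 2*D)/(D + (D + 2*R)) = (R + 2*D)/(2*D + 2*R))
p(-4, 6)*338 = ((-4 + (½)*6)/(-4 + 6))*338 = ((-4 + 3)/2)*338 = ((½)*(-1))*338 = -½*338 = -169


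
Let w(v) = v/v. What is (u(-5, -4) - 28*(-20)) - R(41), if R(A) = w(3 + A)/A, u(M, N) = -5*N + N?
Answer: 23615/41 ≈ 575.98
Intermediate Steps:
u(M, N) = -4*N
w(v) = 1
R(A) = 1/A
(u(-5, -4) - 28*(-20)) - R(41) = (-4*(-4) - 28*(-20)) - 1/41 = (16 + 560) - 1*1/41 = 576 - 1/41 = 23615/41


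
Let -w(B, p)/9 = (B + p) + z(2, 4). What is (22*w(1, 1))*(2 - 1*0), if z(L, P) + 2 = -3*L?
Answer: 2376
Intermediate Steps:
z(L, P) = -2 - 3*L
w(B, p) = 72 - 9*B - 9*p (w(B, p) = -9*((B + p) + (-2 - 3*2)) = -9*((B + p) + (-2 - 6)) = -9*((B + p) - 8) = -9*(-8 + B + p) = 72 - 9*B - 9*p)
(22*w(1, 1))*(2 - 1*0) = (22*(72 - 9*1 - 9*1))*(2 - 1*0) = (22*(72 - 9 - 9))*(2 + 0) = (22*54)*2 = 1188*2 = 2376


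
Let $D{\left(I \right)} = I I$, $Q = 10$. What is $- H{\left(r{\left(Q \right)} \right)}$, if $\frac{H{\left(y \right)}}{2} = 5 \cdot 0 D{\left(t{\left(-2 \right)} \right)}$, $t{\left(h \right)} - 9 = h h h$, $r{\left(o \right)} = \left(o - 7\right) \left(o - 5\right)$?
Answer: $0$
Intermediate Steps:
$r{\left(o \right)} = \left(-7 + o\right) \left(-5 + o\right)$
$t{\left(h \right)} = 9 + h^{3}$ ($t{\left(h \right)} = 9 + h h h = 9 + h^{2} h = 9 + h^{3}$)
$D{\left(I \right)} = I^{2}$
$H{\left(y \right)} = 0$ ($H{\left(y \right)} = 2 \cdot 5 \cdot 0 \left(9 + \left(-2\right)^{3}\right)^{2} = 2 \cdot 0 \left(9 - 8\right)^{2} = 2 \cdot 0 \cdot 1^{2} = 2 \cdot 0 \cdot 1 = 2 \cdot 0 = 0$)
$- H{\left(r{\left(Q \right)} \right)} = \left(-1\right) 0 = 0$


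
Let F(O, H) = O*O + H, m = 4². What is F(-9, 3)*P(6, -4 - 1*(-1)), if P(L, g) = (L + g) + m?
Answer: 1596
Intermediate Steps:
m = 16
P(L, g) = 16 + L + g (P(L, g) = (L + g) + 16 = 16 + L + g)
F(O, H) = H + O² (F(O, H) = O² + H = H + O²)
F(-9, 3)*P(6, -4 - 1*(-1)) = (3 + (-9)²)*(16 + 6 + (-4 - 1*(-1))) = (3 + 81)*(16 + 6 + (-4 + 1)) = 84*(16 + 6 - 3) = 84*19 = 1596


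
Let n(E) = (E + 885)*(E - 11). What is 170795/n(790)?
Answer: 34159/260965 ≈ 0.13089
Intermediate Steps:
n(E) = (-11 + E)*(885 + E) (n(E) = (885 + E)*(-11 + E) = (-11 + E)*(885 + E))
170795/n(790) = 170795/(-9735 + 790² + 874*790) = 170795/(-9735 + 624100 + 690460) = 170795/1304825 = 170795*(1/1304825) = 34159/260965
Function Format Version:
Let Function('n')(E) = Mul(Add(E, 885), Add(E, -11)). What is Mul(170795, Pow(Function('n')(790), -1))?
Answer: Rational(34159, 260965) ≈ 0.13089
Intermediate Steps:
Function('n')(E) = Mul(Add(-11, E), Add(885, E)) (Function('n')(E) = Mul(Add(885, E), Add(-11, E)) = Mul(Add(-11, E), Add(885, E)))
Mul(170795, Pow(Function('n')(790), -1)) = Mul(170795, Pow(Add(-9735, Pow(790, 2), Mul(874, 790)), -1)) = Mul(170795, Pow(Add(-9735, 624100, 690460), -1)) = Mul(170795, Pow(1304825, -1)) = Mul(170795, Rational(1, 1304825)) = Rational(34159, 260965)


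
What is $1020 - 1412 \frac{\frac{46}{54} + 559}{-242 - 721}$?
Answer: $\frac{47864812}{26001} \approx 1840.9$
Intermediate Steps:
$1020 - 1412 \frac{\frac{46}{54} + 559}{-242 - 721} = 1020 - 1412 \frac{46 \cdot \frac{1}{54} + 559}{-963} = 1020 - 1412 \left(\frac{23}{27} + 559\right) \left(- \frac{1}{963}\right) = 1020 - 1412 \cdot \frac{15116}{27} \left(- \frac{1}{963}\right) = 1020 - - \frac{21343792}{26001} = 1020 + \frac{21343792}{26001} = \frac{47864812}{26001}$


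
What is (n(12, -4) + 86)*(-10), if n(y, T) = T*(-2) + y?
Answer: -1060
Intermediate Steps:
n(y, T) = y - 2*T (n(y, T) = -2*T + y = y - 2*T)
(n(12, -4) + 86)*(-10) = ((12 - 2*(-4)) + 86)*(-10) = ((12 + 8) + 86)*(-10) = (20 + 86)*(-10) = 106*(-10) = -1060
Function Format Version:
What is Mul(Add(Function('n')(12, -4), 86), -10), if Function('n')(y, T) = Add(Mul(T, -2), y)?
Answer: -1060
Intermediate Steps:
Function('n')(y, T) = Add(y, Mul(-2, T)) (Function('n')(y, T) = Add(Mul(-2, T), y) = Add(y, Mul(-2, T)))
Mul(Add(Function('n')(12, -4), 86), -10) = Mul(Add(Add(12, Mul(-2, -4)), 86), -10) = Mul(Add(Add(12, 8), 86), -10) = Mul(Add(20, 86), -10) = Mul(106, -10) = -1060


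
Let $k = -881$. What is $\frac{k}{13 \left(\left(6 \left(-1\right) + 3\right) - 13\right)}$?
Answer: $\frac{881}{208} \approx 4.2356$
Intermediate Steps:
$\frac{k}{13 \left(\left(6 \left(-1\right) + 3\right) - 13\right)} = - \frac{881}{13 \left(\left(6 \left(-1\right) + 3\right) - 13\right)} = - \frac{881}{13 \left(\left(-6 + 3\right) - 13\right)} = - \frac{881}{13 \left(-3 - 13\right)} = - \frac{881}{13 \left(-16\right)} = - \frac{881}{-208} = \left(-881\right) \left(- \frac{1}{208}\right) = \frac{881}{208}$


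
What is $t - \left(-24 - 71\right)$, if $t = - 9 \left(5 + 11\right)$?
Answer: $-49$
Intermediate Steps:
$t = -144$ ($t = \left(-9\right) 16 = -144$)
$t - \left(-24 - 71\right) = -144 - \left(-24 - 71\right) = -144 - -95 = -144 + 95 = -49$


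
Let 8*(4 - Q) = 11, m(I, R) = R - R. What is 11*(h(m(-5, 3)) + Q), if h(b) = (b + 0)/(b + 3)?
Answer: 231/8 ≈ 28.875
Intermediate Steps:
m(I, R) = 0
Q = 21/8 (Q = 4 - ⅛*11 = 4 - 11/8 = 21/8 ≈ 2.6250)
h(b) = b/(3 + b)
11*(h(m(-5, 3)) + Q) = 11*(0/(3 + 0) + 21/8) = 11*(0/3 + 21/8) = 11*(0*(⅓) + 21/8) = 11*(0 + 21/8) = 11*(21/8) = 231/8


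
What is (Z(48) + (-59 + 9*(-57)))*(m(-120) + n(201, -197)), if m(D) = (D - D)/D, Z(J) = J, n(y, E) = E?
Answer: 103228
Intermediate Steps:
m(D) = 0 (m(D) = 0/D = 0)
(Z(48) + (-59 + 9*(-57)))*(m(-120) + n(201, -197)) = (48 + (-59 + 9*(-57)))*(0 - 197) = (48 + (-59 - 513))*(-197) = (48 - 572)*(-197) = -524*(-197) = 103228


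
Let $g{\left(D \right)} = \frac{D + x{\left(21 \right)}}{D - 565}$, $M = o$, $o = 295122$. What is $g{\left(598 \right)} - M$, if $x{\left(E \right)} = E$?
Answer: $- \frac{9738407}{33} \approx -2.951 \cdot 10^{5}$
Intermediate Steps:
$M = 295122$
$g{\left(D \right)} = \frac{21 + D}{-565 + D}$ ($g{\left(D \right)} = \frac{D + 21}{D - 565} = \frac{21 + D}{-565 + D}$)
$g{\left(598 \right)} - M = \frac{21 + 598}{-565 + 598} - 295122 = \frac{1}{33} \cdot 619 - 295122 = \frac{619}{33} - 295122 = - \frac{9738407}{33}$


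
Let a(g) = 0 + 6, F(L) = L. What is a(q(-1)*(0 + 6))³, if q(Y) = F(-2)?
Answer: 216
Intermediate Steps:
q(Y) = -2
a(g) = 6
a(q(-1)*(0 + 6))³ = 6³ = 216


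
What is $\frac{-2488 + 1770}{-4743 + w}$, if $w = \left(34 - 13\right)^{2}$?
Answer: $\frac{359}{2151} \approx 0.1669$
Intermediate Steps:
$w = 441$ ($w = 21^{2} = 441$)
$\frac{-2488 + 1770}{-4743 + w} = \frac{-2488 + 1770}{-4743 + 441} = - \frac{718}{-4302} = \left(-718\right) \left(- \frac{1}{4302}\right) = \frac{359}{2151}$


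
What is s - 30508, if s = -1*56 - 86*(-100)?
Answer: -21964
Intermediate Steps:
s = 8544 (s = -56 + 8600 = 8544)
s - 30508 = 8544 - 30508 = -21964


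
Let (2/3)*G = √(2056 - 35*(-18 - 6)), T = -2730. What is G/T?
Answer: -√181/455 ≈ -0.029568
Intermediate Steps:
G = 6*√181 (G = 3*√(2056 - 35*(-18 - 6))/2 = 3*√(2056 - 35*(-24))/2 = 3*√(2056 + 840)/2 = 3*√2896/2 = 3*(4*√181)/2 = 6*√181 ≈ 80.722)
G/T = (6*√181)/(-2730) = (6*√181)*(-1/2730) = -√181/455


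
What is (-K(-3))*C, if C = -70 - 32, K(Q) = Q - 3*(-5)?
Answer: 1224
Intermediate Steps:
K(Q) = 15 + Q (K(Q) = Q + 15 = 15 + Q)
C = -102
(-K(-3))*C = -(15 - 3)*(-102) = -1*12*(-102) = -12*(-102) = 1224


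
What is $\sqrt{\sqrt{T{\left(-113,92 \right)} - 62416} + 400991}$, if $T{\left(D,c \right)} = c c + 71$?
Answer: $\sqrt{400991 + i \sqrt{53881}} \approx 633.24 + 0.183 i$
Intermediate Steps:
$T{\left(D,c \right)} = 71 + c^{2}$ ($T{\left(D,c \right)} = c^{2} + 71 = 71 + c^{2}$)
$\sqrt{\sqrt{T{\left(-113,92 \right)} - 62416} + 400991} = \sqrt{\sqrt{\left(71 + 92^{2}\right) - 62416} + 400991} = \sqrt{\sqrt{\left(71 + 8464\right) - 62416} + 400991} = \sqrt{\sqrt{8535 - 62416} + 400991} = \sqrt{\sqrt{-53881} + 400991} = \sqrt{i \sqrt{53881} + 400991} = \sqrt{400991 + i \sqrt{53881}}$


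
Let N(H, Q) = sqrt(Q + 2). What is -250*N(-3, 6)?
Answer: -500*sqrt(2) ≈ -707.11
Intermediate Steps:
N(H, Q) = sqrt(2 + Q)
-250*N(-3, 6) = -250*sqrt(2 + 6) = -500*sqrt(2)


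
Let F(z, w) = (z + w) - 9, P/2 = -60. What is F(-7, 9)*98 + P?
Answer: -806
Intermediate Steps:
P = -120 (P = 2*(-60) = -120)
F(z, w) = -9 + w + z (F(z, w) = (w + z) - 9 = -9 + w + z)
F(-7, 9)*98 + P = (-9 + 9 - 7)*98 - 120 = -7*98 - 120 = -686 - 120 = -806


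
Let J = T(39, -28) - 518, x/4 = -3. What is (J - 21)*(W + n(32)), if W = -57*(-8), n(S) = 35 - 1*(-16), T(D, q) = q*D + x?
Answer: -833001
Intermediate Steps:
x = -12 (x = 4*(-3) = -12)
T(D, q) = -12 + D*q (T(D, q) = q*D - 12 = D*q - 12 = -12 + D*q)
n(S) = 51 (n(S) = 35 + 16 = 51)
J = -1622 (J = (-12 + 39*(-28)) - 518 = (-12 - 1092) - 518 = -1104 - 518 = -1622)
W = 456
(J - 21)*(W + n(32)) = (-1622 - 21)*(456 + 51) = -1643*507 = -833001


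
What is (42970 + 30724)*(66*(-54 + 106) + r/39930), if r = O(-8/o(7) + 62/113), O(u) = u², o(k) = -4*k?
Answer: 1740704546143008/6882491 ≈ 2.5292e+8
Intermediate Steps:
r = 435600/625681 (r = (-8/((-4*7)) + 62/113)² = (-8/(-28) + 62*(1/113))² = (-8*(-1/28) + 62/113)² = (2/7 + 62/113)² = (660/791)² = 435600/625681 ≈ 0.69620)
(42970 + 30724)*(66*(-54 + 106) + r/39930) = (42970 + 30724)*(66*(-54 + 106) + (435600/625681)/39930) = 73694*(66*52 + (435600/625681)*(1/39930)) = 73694*(3432 + 120/6882491) = 73694*(23620709232/6882491) = 1740704546143008/6882491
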